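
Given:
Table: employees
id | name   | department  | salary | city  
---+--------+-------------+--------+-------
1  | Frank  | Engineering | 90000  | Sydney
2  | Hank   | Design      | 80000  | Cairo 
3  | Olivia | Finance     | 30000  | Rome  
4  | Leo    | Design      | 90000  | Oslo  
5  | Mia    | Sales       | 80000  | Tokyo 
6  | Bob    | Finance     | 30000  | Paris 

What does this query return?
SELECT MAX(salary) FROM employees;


Salaries: 90000, 80000, 30000, 90000, 80000, 30000
MAX = 90000

90000


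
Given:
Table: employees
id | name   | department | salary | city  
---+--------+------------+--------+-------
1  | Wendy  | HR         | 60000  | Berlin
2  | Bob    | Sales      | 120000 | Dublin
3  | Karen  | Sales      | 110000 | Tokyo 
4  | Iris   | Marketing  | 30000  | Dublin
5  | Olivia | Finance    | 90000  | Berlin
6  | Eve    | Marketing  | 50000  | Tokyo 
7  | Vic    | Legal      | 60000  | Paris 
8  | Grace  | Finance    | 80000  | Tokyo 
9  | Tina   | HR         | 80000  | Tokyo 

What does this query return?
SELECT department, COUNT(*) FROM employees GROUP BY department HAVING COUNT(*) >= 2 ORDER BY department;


Groups with count >= 2:
  Finance: 2 -> PASS
  HR: 2 -> PASS
  Marketing: 2 -> PASS
  Sales: 2 -> PASS
  Legal: 1 -> filtered out


4 groups:
Finance, 2
HR, 2
Marketing, 2
Sales, 2


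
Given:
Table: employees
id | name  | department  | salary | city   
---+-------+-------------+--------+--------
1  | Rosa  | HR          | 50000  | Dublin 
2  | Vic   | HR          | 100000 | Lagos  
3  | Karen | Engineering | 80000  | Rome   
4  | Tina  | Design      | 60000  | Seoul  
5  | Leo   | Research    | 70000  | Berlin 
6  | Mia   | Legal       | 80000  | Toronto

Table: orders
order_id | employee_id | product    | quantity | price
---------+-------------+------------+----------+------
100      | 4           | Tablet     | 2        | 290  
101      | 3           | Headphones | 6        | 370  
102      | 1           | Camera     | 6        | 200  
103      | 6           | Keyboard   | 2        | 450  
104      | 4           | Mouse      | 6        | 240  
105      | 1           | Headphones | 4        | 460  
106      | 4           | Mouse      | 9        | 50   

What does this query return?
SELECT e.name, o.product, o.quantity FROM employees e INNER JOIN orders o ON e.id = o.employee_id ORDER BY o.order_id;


Joining employees.id = orders.employee_id:
  employee Tina (id=4) -> order Tablet
  employee Karen (id=3) -> order Headphones
  employee Rosa (id=1) -> order Camera
  employee Mia (id=6) -> order Keyboard
  employee Tina (id=4) -> order Mouse
  employee Rosa (id=1) -> order Headphones
  employee Tina (id=4) -> order Mouse


7 rows:
Tina, Tablet, 2
Karen, Headphones, 6
Rosa, Camera, 6
Mia, Keyboard, 2
Tina, Mouse, 6
Rosa, Headphones, 4
Tina, Mouse, 9


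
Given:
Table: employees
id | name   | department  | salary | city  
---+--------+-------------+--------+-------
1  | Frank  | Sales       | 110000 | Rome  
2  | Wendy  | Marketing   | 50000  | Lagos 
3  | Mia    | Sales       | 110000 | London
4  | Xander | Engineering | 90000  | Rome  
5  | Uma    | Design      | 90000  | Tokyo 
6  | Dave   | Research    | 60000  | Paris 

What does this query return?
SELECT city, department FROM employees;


Projecting columns: city, department

6 rows:
Rome, Sales
Lagos, Marketing
London, Sales
Rome, Engineering
Tokyo, Design
Paris, Research


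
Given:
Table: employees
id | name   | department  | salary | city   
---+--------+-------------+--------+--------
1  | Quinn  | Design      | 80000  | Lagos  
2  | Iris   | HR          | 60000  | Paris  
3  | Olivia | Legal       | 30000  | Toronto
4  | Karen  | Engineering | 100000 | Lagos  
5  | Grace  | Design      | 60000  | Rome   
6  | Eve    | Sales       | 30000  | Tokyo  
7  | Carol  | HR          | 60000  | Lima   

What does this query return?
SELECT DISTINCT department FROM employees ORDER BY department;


All 'department' values (row order): Design, HR, Legal, Engineering, Design, Sales, HR
Removing duplicates leaves 5 unique value(s).

5 values:
Design
Engineering
HR
Legal
Sales


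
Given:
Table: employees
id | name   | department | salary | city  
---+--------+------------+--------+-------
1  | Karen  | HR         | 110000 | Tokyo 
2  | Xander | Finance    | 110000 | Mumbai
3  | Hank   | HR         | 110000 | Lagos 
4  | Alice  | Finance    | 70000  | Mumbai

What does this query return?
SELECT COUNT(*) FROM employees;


COUNT(*) counts all rows

4


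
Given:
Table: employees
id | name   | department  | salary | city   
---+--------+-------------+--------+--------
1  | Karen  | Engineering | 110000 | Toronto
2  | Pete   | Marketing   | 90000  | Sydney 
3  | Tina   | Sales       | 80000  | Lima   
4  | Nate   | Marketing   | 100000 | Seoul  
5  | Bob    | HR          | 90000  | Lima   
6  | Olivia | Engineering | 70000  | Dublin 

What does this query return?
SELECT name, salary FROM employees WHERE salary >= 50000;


Filtering: salary >= 50000
Matching: 6 rows

6 rows:
Karen, 110000
Pete, 90000
Tina, 80000
Nate, 100000
Bob, 90000
Olivia, 70000


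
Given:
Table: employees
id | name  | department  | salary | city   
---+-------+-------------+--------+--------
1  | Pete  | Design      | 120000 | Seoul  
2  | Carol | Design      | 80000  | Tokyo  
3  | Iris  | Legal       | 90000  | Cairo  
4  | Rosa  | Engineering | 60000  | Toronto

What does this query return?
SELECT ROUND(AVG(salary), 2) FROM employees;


SUM(salary) = 350000
COUNT = 4
ROUND(AVG, 2) = ROUND(350000 / 4, 2) = 87500.0

87500.0


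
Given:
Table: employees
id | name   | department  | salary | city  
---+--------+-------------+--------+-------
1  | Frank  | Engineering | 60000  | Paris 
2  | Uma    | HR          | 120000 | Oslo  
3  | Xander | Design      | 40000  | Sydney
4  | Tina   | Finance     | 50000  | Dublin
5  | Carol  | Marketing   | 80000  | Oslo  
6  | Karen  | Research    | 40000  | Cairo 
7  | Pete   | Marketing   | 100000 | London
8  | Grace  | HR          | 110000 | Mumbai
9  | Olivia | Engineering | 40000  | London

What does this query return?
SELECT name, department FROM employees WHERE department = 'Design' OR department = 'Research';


Filtering: department = 'Design' OR 'Research'
Matching: 2 rows

2 rows:
Xander, Design
Karen, Research


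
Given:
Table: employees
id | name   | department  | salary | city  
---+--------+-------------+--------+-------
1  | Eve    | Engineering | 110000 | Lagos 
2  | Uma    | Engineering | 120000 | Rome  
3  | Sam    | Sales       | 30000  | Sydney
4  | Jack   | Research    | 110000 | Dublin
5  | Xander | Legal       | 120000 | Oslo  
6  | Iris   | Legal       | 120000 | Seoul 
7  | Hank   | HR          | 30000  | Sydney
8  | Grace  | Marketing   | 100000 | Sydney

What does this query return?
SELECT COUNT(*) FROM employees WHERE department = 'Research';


Counting rows where department = 'Research'
  Jack -> MATCH


1


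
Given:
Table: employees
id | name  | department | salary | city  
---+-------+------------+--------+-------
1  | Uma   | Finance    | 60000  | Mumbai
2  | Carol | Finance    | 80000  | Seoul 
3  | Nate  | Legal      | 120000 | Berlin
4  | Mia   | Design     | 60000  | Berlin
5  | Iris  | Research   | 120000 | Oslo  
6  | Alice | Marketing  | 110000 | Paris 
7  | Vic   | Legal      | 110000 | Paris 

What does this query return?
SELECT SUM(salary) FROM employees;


SUM(salary) = 60000 + 80000 + 120000 + 60000 + 120000 + 110000 + 110000 = 660000

660000


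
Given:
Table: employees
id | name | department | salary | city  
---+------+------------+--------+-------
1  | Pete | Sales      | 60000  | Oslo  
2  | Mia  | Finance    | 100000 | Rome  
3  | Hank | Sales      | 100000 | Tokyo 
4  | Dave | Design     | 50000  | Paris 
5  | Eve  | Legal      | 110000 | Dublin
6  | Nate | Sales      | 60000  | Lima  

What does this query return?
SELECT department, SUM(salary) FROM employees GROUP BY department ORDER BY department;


Summing salary within each department:
  Design: 50000 = 50000
  Finance: 100000 = 100000
  Legal: 110000 = 110000
  Sales: 60000 + 100000 + 60000 = 220000


4 groups:
Design, 50000
Finance, 100000
Legal, 110000
Sales, 220000


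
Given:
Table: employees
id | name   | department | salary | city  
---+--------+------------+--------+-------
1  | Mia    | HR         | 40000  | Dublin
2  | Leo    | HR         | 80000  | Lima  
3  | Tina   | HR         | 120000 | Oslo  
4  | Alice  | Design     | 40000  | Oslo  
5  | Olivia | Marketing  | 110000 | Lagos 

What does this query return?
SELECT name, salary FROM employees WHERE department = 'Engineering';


Filtering: department = 'Engineering'
Matching rows: 0

Empty result set (0 rows)


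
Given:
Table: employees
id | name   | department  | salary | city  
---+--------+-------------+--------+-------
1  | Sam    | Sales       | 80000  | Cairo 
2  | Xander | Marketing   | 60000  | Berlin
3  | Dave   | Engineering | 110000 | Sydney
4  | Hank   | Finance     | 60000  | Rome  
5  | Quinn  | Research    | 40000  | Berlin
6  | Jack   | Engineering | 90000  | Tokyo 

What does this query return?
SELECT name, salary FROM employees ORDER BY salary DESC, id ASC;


Sorting by salary DESC, then id ASC for ties

6 rows:
Dave, 110000
Jack, 90000
Sam, 80000
Xander, 60000
Hank, 60000
Quinn, 40000


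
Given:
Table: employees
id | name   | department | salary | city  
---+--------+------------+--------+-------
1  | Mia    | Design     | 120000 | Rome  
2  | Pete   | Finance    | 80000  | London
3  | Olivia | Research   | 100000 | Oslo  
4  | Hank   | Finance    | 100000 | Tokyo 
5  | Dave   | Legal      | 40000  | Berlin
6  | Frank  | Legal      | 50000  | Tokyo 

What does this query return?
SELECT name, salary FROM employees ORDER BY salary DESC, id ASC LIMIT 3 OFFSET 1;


Sort by salary DESC (id ASC tiebreak), then skip 1 and take 3
Rows 2 through 4

3 rows:
Olivia, 100000
Hank, 100000
Pete, 80000


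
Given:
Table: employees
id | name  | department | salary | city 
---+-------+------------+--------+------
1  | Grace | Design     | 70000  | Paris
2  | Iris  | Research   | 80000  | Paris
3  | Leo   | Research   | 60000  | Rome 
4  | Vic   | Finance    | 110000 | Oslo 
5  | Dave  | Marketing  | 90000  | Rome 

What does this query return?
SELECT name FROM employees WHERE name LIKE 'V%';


LIKE 'V%' matches names starting with 'V'
Matching: 1

1 rows:
Vic


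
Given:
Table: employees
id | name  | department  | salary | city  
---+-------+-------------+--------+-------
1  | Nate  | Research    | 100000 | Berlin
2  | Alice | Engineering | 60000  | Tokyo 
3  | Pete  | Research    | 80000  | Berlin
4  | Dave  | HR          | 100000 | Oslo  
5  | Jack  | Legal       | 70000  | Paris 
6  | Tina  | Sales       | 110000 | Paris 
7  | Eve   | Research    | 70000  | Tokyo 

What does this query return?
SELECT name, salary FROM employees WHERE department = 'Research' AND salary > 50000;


Filtering: department = 'Research' AND salary > 50000
Matching: 3 rows

3 rows:
Nate, 100000
Pete, 80000
Eve, 70000


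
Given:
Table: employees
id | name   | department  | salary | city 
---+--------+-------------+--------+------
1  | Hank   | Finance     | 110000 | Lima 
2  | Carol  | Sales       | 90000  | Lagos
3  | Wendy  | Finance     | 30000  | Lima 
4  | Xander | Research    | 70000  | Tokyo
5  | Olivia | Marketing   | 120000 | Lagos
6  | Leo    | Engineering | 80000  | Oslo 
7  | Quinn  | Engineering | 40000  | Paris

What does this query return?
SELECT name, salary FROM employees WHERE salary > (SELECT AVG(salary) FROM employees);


Subquery: AVG(salary) = 77142.86
Filtering: salary > 77142.86
  Hank (110000) -> MATCH
  Carol (90000) -> MATCH
  Olivia (120000) -> MATCH
  Leo (80000) -> MATCH


4 rows:
Hank, 110000
Carol, 90000
Olivia, 120000
Leo, 80000


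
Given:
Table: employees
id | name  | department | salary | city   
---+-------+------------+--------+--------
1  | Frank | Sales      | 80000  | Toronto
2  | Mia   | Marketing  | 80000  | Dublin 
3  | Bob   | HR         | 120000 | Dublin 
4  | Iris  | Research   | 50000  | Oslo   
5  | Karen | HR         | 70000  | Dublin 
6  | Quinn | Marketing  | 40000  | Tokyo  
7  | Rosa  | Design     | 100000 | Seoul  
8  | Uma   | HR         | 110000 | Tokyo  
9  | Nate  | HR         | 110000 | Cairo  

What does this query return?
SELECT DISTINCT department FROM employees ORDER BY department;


All 'department' values (row order): Sales, Marketing, HR, Research, HR, Marketing, Design, HR, HR
Removing duplicates leaves 5 unique value(s).

5 values:
Design
HR
Marketing
Research
Sales


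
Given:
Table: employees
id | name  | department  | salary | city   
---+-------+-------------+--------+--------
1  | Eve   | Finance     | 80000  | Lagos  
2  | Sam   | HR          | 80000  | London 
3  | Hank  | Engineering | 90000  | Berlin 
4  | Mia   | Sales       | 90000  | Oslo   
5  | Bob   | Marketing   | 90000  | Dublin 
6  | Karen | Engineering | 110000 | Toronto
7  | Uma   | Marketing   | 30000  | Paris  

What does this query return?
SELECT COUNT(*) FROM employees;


COUNT(*) counts all rows

7


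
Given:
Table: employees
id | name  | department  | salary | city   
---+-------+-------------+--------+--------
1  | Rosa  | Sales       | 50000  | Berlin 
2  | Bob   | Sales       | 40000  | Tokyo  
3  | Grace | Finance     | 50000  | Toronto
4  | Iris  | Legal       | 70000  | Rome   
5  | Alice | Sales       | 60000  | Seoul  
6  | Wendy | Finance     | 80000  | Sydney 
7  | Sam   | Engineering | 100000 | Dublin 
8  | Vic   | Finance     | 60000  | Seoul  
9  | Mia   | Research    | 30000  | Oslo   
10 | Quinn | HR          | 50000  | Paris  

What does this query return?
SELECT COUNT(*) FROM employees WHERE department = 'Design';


Counting rows where department = 'Design'


0


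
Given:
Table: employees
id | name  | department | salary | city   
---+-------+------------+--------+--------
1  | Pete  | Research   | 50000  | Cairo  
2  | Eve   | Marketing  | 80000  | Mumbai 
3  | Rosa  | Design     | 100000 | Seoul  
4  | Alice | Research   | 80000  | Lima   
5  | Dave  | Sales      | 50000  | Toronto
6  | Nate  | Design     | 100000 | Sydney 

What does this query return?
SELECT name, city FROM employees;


Projecting columns: name, city

6 rows:
Pete, Cairo
Eve, Mumbai
Rosa, Seoul
Alice, Lima
Dave, Toronto
Nate, Sydney


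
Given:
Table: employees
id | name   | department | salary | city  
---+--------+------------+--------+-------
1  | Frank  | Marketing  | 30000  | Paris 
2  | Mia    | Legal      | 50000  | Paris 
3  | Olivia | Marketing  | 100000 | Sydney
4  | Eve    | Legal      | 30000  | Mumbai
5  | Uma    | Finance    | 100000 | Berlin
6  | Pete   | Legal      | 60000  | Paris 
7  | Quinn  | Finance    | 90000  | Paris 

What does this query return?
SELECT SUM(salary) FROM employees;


SUM(salary) = 30000 + 50000 + 100000 + 30000 + 100000 + 60000 + 90000 = 460000

460000


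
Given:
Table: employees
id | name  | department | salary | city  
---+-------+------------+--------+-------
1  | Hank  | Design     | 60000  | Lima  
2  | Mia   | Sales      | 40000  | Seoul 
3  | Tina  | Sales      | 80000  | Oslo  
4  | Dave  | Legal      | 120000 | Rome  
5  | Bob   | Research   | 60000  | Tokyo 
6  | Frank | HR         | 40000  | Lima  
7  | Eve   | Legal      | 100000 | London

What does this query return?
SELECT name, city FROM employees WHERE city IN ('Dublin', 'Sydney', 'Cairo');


Filtering: city IN ('Dublin', 'Sydney', 'Cairo')
Matching: 0 rows

Empty result set (0 rows)


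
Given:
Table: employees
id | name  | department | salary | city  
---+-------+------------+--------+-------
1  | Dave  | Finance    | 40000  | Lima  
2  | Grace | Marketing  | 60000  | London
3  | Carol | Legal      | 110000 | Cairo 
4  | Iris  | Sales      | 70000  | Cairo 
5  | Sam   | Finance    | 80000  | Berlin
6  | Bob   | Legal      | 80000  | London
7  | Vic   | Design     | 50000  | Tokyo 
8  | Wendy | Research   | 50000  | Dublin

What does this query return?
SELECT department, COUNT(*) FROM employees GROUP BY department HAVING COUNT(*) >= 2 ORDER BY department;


Groups with count >= 2:
  Finance: 2 -> PASS
  Legal: 2 -> PASS
  Design: 1 -> filtered out
  Marketing: 1 -> filtered out
  Research: 1 -> filtered out
  Sales: 1 -> filtered out


2 groups:
Finance, 2
Legal, 2


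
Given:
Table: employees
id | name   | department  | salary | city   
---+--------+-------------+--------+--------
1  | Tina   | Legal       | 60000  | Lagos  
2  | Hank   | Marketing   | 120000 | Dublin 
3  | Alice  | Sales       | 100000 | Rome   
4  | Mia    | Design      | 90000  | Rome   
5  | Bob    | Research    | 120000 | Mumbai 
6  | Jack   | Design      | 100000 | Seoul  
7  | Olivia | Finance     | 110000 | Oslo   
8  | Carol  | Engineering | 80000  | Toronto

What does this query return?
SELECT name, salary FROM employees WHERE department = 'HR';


Filtering: department = 'HR'
Matching rows: 0

Empty result set (0 rows)


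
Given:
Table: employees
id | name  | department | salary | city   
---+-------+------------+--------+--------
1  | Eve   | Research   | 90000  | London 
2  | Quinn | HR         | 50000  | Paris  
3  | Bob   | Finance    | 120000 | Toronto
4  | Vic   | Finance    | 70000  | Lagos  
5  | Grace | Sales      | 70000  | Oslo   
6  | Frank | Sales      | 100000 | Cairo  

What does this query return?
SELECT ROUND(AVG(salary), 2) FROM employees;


SUM(salary) = 500000
COUNT = 6
ROUND(AVG, 2) = ROUND(500000 / 6, 2) = 83333.33

83333.33


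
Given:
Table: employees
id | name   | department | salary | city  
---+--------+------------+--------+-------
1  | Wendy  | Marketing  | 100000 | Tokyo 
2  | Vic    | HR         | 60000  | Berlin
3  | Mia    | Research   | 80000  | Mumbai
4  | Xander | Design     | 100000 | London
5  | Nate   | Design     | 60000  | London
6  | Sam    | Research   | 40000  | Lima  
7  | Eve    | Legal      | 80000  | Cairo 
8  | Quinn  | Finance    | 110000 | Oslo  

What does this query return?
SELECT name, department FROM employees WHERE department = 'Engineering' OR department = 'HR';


Filtering: department = 'Engineering' OR 'HR'
Matching: 1 rows

1 rows:
Vic, HR


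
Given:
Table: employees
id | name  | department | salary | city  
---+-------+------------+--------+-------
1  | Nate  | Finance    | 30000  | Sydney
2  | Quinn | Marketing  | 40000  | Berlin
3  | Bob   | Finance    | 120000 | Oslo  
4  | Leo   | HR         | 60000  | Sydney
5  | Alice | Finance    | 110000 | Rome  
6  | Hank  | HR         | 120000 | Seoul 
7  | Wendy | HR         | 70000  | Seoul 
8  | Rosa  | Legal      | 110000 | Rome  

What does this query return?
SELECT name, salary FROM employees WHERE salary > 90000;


Filtering: salary > 90000
Matching: 4 rows

4 rows:
Bob, 120000
Alice, 110000
Hank, 120000
Rosa, 110000


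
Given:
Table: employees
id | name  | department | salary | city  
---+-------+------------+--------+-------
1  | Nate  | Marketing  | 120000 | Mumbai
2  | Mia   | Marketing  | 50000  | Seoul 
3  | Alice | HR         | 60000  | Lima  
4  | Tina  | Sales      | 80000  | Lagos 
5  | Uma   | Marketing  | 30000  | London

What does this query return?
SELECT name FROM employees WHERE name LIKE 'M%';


LIKE 'M%' matches names starting with 'M'
Matching: 1

1 rows:
Mia


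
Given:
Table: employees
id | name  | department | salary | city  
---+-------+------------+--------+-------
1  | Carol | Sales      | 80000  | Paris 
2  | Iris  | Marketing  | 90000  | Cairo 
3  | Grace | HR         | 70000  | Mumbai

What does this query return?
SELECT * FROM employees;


SELECT * returns all 3 rows with all columns

3 rows:
1, Carol, Sales, 80000, Paris
2, Iris, Marketing, 90000, Cairo
3, Grace, HR, 70000, Mumbai


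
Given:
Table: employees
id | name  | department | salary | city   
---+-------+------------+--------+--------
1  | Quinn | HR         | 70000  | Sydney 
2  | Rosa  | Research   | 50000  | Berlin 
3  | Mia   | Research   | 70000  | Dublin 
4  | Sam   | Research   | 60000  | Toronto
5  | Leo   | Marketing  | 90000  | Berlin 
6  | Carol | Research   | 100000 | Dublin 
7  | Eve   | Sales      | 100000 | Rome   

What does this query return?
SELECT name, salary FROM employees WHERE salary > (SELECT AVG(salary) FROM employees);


Subquery: AVG(salary) = 77142.86
Filtering: salary > 77142.86
  Leo (90000) -> MATCH
  Carol (100000) -> MATCH
  Eve (100000) -> MATCH


3 rows:
Leo, 90000
Carol, 100000
Eve, 100000


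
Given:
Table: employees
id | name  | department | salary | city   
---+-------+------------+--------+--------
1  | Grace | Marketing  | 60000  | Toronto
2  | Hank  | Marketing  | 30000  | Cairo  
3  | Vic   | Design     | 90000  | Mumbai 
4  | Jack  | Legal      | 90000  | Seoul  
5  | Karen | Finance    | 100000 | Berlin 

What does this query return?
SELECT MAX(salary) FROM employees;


Salaries: 60000, 30000, 90000, 90000, 100000
MAX = 100000

100000


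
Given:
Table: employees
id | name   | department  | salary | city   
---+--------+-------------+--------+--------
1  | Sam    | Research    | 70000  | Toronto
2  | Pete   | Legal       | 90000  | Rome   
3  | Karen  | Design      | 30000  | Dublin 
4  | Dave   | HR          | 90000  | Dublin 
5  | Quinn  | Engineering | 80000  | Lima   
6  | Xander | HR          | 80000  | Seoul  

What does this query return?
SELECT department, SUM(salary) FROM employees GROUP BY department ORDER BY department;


Summing salary within each department:
  Design: 30000 = 30000
  Engineering: 80000 = 80000
  HR: 90000 + 80000 = 170000
  Legal: 90000 = 90000
  Research: 70000 = 70000


5 groups:
Design, 30000
Engineering, 80000
HR, 170000
Legal, 90000
Research, 70000


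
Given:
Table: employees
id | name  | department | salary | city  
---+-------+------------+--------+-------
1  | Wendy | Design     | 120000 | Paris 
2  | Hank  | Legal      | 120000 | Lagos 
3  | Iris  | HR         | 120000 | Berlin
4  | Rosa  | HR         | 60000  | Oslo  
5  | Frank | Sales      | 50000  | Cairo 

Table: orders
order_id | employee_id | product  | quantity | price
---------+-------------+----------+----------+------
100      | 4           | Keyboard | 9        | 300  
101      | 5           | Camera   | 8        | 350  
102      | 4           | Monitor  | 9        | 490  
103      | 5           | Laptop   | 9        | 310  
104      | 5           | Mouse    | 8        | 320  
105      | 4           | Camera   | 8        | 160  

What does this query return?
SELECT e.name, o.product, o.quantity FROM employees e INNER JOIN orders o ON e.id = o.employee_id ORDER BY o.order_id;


Joining employees.id = orders.employee_id:
  employee Rosa (id=4) -> order Keyboard
  employee Frank (id=5) -> order Camera
  employee Rosa (id=4) -> order Monitor
  employee Frank (id=5) -> order Laptop
  employee Frank (id=5) -> order Mouse
  employee Rosa (id=4) -> order Camera


6 rows:
Rosa, Keyboard, 9
Frank, Camera, 8
Rosa, Monitor, 9
Frank, Laptop, 9
Frank, Mouse, 8
Rosa, Camera, 8


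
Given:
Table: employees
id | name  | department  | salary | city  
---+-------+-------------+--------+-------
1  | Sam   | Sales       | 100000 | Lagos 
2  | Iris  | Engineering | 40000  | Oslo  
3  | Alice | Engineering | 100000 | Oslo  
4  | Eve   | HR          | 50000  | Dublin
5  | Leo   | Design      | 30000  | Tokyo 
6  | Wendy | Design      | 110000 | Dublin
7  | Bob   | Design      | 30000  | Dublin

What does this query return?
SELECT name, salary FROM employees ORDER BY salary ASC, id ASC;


Sorting by salary ASC, then id ASC for ties

7 rows:
Leo, 30000
Bob, 30000
Iris, 40000
Eve, 50000
Sam, 100000
Alice, 100000
Wendy, 110000


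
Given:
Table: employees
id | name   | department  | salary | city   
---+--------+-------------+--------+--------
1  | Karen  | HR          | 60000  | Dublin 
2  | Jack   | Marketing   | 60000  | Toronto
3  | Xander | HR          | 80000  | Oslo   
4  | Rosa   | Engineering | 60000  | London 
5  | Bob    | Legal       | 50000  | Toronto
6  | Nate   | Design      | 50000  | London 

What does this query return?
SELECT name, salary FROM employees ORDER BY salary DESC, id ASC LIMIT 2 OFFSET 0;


Sort by salary DESC (id ASC tiebreak), then skip 0 and take 2
Rows 1 through 2

2 rows:
Xander, 80000
Karen, 60000


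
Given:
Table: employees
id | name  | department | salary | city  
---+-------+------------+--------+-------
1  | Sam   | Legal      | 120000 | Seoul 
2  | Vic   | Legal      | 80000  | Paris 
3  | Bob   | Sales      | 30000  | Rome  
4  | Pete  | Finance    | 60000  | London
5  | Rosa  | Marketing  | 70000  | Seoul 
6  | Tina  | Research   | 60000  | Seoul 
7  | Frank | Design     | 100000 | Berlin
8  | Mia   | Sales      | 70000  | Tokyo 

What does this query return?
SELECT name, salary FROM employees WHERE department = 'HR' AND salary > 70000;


Filtering: department = 'HR' AND salary > 70000
Matching: 0 rows

Empty result set (0 rows)


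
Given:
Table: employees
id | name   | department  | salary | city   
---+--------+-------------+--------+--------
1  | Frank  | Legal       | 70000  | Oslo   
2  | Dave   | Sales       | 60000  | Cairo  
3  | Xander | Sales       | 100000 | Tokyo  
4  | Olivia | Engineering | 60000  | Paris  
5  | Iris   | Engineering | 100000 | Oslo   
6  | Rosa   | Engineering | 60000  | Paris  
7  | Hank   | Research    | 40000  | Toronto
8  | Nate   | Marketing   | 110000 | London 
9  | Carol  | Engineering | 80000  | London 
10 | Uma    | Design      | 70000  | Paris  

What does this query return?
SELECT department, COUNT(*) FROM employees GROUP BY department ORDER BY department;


Assigning each row to its department group:
  Frank -> Legal
  Dave -> Sales
  Xander -> Sales
  Olivia -> Engineering
  Iris -> Engineering
  Rosa -> Engineering
  Hank -> Research
  Nate -> Marketing
  Carol -> Engineering
  Uma -> Design


6 groups:
Design, 1
Engineering, 4
Legal, 1
Marketing, 1
Research, 1
Sales, 2


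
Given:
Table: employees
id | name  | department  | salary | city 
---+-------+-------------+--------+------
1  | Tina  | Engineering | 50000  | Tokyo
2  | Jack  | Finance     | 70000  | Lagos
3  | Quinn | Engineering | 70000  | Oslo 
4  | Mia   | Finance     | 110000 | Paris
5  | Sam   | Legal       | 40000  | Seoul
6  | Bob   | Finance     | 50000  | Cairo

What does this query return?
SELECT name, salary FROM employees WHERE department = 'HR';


Filtering: department = 'HR'
Matching rows: 0

Empty result set (0 rows)


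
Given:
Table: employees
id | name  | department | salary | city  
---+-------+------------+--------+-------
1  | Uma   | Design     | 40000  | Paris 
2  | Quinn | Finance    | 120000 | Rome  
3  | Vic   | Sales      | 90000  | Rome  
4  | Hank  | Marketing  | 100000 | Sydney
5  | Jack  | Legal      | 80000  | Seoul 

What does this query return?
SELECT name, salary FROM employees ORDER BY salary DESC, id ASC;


Sorting by salary DESC, then id ASC for ties

5 rows:
Quinn, 120000
Hank, 100000
Vic, 90000
Jack, 80000
Uma, 40000


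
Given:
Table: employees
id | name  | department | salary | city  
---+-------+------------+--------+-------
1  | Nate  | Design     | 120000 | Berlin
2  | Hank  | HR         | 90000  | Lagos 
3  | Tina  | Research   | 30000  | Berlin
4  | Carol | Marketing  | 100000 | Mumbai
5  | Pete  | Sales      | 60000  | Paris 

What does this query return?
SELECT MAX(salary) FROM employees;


Salaries: 120000, 90000, 30000, 100000, 60000
MAX = 120000

120000


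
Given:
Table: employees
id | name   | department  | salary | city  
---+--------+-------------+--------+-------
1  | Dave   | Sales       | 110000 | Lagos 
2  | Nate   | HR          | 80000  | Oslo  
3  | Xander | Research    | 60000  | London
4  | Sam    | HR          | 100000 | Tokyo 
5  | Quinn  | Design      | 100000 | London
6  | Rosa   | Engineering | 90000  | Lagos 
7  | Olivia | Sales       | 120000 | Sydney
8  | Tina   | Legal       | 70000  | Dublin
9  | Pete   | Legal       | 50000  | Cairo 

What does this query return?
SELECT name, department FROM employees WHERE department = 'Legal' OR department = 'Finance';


Filtering: department = 'Legal' OR 'Finance'
Matching: 2 rows

2 rows:
Tina, Legal
Pete, Legal


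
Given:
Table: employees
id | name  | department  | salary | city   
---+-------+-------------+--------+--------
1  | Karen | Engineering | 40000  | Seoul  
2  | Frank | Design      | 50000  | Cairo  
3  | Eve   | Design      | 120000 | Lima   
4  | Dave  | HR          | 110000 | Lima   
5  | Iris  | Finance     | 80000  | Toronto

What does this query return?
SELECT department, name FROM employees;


Projecting columns: department, name

5 rows:
Engineering, Karen
Design, Frank
Design, Eve
HR, Dave
Finance, Iris


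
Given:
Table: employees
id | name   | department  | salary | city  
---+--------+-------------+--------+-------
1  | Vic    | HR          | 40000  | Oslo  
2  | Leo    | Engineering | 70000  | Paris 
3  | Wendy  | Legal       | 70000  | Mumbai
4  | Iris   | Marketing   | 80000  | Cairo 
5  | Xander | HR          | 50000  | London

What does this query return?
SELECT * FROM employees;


SELECT * returns all 5 rows with all columns

5 rows:
1, Vic, HR, 40000, Oslo
2, Leo, Engineering, 70000, Paris
3, Wendy, Legal, 70000, Mumbai
4, Iris, Marketing, 80000, Cairo
5, Xander, HR, 50000, London


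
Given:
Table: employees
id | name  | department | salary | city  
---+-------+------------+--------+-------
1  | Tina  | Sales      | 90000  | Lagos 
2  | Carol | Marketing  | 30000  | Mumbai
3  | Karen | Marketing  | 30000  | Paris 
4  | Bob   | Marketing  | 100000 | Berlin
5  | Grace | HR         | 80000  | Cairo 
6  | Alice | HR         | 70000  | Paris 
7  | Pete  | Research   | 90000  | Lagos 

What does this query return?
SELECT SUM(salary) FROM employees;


SUM(salary) = 90000 + 30000 + 30000 + 100000 + 80000 + 70000 + 90000 = 490000

490000


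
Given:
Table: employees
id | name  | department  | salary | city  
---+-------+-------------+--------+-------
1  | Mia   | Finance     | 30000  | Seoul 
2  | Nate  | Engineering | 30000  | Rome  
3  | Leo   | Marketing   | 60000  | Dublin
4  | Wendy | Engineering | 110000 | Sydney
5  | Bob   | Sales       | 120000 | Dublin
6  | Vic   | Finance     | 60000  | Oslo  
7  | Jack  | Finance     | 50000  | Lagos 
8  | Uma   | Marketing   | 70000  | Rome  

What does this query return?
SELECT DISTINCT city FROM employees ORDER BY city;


All 'city' values (row order): Seoul, Rome, Dublin, Sydney, Dublin, Oslo, Lagos, Rome
Removing duplicates leaves 6 unique value(s).

6 values:
Dublin
Lagos
Oslo
Rome
Seoul
Sydney


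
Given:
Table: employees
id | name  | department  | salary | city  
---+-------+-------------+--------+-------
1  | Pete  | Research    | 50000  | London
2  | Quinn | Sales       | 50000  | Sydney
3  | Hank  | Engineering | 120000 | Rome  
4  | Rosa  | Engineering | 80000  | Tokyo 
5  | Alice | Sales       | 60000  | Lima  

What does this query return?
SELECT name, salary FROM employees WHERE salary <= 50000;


Filtering: salary <= 50000
Matching: 2 rows

2 rows:
Pete, 50000
Quinn, 50000


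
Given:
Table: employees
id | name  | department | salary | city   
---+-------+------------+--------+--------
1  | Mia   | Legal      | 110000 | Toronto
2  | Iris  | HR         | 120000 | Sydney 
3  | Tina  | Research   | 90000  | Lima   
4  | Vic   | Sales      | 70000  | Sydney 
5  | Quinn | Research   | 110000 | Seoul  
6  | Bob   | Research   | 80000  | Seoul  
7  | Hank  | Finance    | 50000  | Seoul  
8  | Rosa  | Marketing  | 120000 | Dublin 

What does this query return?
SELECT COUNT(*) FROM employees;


COUNT(*) counts all rows

8


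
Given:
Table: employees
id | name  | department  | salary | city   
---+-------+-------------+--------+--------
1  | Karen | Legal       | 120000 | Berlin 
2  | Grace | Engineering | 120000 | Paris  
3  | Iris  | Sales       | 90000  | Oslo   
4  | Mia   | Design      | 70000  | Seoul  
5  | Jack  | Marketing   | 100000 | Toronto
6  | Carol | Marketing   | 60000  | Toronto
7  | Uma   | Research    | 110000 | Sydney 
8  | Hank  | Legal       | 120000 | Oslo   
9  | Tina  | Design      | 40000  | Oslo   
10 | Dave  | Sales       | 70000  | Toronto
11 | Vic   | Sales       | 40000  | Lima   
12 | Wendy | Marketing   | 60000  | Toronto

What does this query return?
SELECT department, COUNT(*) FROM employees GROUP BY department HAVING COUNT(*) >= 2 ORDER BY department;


Groups with count >= 2:
  Design: 2 -> PASS
  Legal: 2 -> PASS
  Marketing: 3 -> PASS
  Sales: 3 -> PASS
  Engineering: 1 -> filtered out
  Research: 1 -> filtered out


4 groups:
Design, 2
Legal, 2
Marketing, 3
Sales, 3


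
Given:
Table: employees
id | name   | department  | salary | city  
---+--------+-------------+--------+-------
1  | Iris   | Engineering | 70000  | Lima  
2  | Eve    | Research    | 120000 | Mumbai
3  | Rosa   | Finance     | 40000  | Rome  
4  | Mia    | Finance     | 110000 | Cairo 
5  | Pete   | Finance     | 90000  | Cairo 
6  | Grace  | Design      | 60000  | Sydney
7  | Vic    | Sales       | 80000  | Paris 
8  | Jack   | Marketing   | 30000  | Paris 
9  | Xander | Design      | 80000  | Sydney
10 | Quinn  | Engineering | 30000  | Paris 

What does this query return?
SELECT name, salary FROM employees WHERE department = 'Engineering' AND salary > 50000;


Filtering: department = 'Engineering' AND salary > 50000
Matching: 1 rows

1 rows:
Iris, 70000


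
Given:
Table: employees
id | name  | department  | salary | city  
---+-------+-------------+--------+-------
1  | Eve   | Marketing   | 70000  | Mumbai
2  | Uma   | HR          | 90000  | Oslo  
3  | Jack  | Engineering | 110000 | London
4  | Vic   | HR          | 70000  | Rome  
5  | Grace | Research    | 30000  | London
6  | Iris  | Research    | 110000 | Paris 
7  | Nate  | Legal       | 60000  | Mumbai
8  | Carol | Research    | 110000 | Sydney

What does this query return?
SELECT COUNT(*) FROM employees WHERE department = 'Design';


Counting rows where department = 'Design'


0


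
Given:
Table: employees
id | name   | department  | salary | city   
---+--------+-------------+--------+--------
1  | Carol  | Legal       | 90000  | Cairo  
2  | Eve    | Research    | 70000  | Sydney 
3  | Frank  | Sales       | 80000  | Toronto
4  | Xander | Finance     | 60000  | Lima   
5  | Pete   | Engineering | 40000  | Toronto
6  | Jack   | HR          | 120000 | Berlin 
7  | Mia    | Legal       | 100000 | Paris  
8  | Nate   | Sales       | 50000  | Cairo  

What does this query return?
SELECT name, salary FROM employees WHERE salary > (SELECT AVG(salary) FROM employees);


Subquery: AVG(salary) = 76250.0
Filtering: salary > 76250.0
  Carol (90000) -> MATCH
  Frank (80000) -> MATCH
  Jack (120000) -> MATCH
  Mia (100000) -> MATCH


4 rows:
Carol, 90000
Frank, 80000
Jack, 120000
Mia, 100000


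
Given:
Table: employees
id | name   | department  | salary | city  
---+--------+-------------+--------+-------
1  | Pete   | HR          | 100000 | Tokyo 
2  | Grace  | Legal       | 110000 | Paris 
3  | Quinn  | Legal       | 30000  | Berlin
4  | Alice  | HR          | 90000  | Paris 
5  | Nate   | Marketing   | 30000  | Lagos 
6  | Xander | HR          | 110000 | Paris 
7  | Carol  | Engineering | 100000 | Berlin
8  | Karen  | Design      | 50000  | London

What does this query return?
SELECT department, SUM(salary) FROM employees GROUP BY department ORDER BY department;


Summing salary within each department:
  Design: 50000 = 50000
  Engineering: 100000 = 100000
  HR: 100000 + 90000 + 110000 = 300000
  Legal: 110000 + 30000 = 140000
  Marketing: 30000 = 30000


5 groups:
Design, 50000
Engineering, 100000
HR, 300000
Legal, 140000
Marketing, 30000


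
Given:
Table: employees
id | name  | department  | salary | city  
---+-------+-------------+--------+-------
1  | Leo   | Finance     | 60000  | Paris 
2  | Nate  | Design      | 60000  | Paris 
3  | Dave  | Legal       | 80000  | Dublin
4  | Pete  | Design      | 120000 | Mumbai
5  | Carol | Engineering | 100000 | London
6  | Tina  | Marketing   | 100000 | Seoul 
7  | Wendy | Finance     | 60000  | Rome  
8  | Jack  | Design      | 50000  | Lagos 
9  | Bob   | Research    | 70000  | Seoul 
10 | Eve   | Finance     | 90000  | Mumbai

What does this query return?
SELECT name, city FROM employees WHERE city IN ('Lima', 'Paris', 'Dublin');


Filtering: city IN ('Lima', 'Paris', 'Dublin')
Matching: 3 rows

3 rows:
Leo, Paris
Nate, Paris
Dave, Dublin


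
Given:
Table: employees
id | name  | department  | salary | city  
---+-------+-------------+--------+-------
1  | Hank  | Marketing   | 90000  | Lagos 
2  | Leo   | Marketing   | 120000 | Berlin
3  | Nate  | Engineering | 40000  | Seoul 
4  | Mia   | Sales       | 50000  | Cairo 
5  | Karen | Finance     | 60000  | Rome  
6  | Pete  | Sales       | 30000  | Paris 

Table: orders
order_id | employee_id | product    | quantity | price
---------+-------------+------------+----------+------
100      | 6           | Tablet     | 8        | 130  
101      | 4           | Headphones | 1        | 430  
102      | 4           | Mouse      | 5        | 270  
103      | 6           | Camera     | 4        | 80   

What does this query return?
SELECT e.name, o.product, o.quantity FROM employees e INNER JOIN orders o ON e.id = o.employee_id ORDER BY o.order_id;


Joining employees.id = orders.employee_id:
  employee Pete (id=6) -> order Tablet
  employee Mia (id=4) -> order Headphones
  employee Mia (id=4) -> order Mouse
  employee Pete (id=6) -> order Camera


4 rows:
Pete, Tablet, 8
Mia, Headphones, 1
Mia, Mouse, 5
Pete, Camera, 4


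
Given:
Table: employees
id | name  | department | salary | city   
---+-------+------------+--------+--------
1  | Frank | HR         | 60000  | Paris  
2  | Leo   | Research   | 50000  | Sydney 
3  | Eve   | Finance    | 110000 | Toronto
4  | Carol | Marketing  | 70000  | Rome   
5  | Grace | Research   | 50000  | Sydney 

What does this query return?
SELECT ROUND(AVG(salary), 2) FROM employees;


SUM(salary) = 340000
COUNT = 5
ROUND(AVG, 2) = ROUND(340000 / 5, 2) = 68000.0

68000.0


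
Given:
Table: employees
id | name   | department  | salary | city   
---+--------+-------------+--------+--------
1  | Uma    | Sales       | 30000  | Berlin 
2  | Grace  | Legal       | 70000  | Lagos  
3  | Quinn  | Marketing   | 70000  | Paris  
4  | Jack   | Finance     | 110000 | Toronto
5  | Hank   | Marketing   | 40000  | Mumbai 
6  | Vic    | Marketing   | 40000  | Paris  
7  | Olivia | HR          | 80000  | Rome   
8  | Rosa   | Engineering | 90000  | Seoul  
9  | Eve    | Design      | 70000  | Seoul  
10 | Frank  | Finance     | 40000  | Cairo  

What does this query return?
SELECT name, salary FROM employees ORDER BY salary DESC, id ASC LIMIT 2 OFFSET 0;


Sort by salary DESC (id ASC tiebreak), then skip 0 and take 2
Rows 1 through 2

2 rows:
Jack, 110000
Rosa, 90000


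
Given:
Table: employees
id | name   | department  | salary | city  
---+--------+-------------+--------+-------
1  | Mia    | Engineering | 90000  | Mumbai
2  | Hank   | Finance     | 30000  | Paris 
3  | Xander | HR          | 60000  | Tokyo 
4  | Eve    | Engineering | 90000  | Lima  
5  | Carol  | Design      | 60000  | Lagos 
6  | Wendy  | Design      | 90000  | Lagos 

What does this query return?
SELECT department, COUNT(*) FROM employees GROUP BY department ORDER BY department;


Assigning each row to its department group:
  Mia -> Engineering
  Hank -> Finance
  Xander -> HR
  Eve -> Engineering
  Carol -> Design
  Wendy -> Design


4 groups:
Design, 2
Engineering, 2
Finance, 1
HR, 1


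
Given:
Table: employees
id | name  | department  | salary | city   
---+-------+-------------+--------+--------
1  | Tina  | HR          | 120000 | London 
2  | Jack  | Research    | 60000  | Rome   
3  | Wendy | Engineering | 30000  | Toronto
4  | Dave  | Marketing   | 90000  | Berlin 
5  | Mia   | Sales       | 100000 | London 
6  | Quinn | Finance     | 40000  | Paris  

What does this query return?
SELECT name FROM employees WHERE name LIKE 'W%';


LIKE 'W%' matches names starting with 'W'
Matching: 1

1 rows:
Wendy


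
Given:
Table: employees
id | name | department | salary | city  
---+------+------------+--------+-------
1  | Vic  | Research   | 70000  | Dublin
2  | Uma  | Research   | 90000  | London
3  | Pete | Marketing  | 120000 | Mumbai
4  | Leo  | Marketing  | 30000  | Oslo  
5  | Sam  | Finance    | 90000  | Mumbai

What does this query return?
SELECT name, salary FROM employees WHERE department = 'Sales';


Filtering: department = 'Sales'
Matching rows: 0

Empty result set (0 rows)
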